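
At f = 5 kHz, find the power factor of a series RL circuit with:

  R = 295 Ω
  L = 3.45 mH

Step 1 — Angular frequency: ω = 2π·f = 2π·5000 = 3.142e+04 rad/s.
Step 2 — Component impedances:
  R: Z = R = 295 Ω
  L: Z = jωL = j·3.142e+04·0.00345 = 0 + j108.4 Ω
Step 3 — Series combination: Z_total = R + L = 295 + j108.4 Ω = 314.3∠20.2° Ω.
Step 4 — Power factor: PF = cos(φ) = Re(Z)/|Z| = 295/314.28 = 0.9387.
Step 5 — Type: Im(Z) = 108.4 ⇒ lagging (phase φ = 20.2°).

PF = 0.9387 (lagging, φ = 20.2°)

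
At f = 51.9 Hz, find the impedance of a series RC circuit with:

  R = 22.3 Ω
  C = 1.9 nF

Step 1 — Angular frequency: ω = 2π·f = 2π·51.9 = 326.1 rad/s.
Step 2 — Component impedances:
  R: Z = R = 22.3 Ω
  C: Z = 1/(jωC) = -j/(ω·C) = 0 - j1.614e+06 Ω
Step 3 — Series combination: Z_total = R + C = 22.3 - j1.614e+06 Ω = 1.614e+06∠-90.0° Ω.

Z = 22.3 - j1.614e+06 Ω = 1.614e+06∠-90.0° Ω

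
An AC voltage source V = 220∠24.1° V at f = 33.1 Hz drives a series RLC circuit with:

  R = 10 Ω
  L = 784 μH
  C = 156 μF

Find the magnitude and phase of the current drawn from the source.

Step 1 — Angular frequency: ω = 2π·f = 2π·33.1 = 208 rad/s.
Step 2 — Component impedances:
  R: Z = R = 10 Ω
  L: Z = jωL = j·208·0.000784 = 0 + j0.1631 Ω
  C: Z = 1/(jωC) = -j/(ω·C) = 0 - j30.82 Ω
Step 3 — Series combination: Z_total = R + L + C = 10 - j30.66 Ω = 32.25∠-71.9° Ω.
Step 4 — Source phasor: V = 220∠24.1° V = 200.8 + j89.83 V.
Step 5 — Ohm's law: I = V / Z_total = (200.8 + j89.83) / (10 - j30.66) = -0.7173 + j6.784 A.
Step 6 — Convert to polar: |I| = 6.822 A, ∠I = 96.0°.

I = 6.822∠96.0° A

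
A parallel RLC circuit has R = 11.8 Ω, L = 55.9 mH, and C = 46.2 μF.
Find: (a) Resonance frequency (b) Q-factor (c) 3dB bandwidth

Step 1 — Resonance: ω₀ = 1/√(LC) = 1/√(0.0559·4.62e-05) = 622.3 rad/s.
Step 2 — f₀ = ω₀/(2π) = 99.04 Hz.
Step 3 — Parallel Q: Q = R/(ω₀L) = 11.8/(622.3·0.0559) = 0.3392.
Step 4 — Bandwidth: Δω = ω₀/Q = 1834 rad/s; BW = Δω/(2π) = 291.9 Hz.

(a) f₀ = 99.04 Hz  (b) Q = 0.3392  (c) BW = 291.9 Hz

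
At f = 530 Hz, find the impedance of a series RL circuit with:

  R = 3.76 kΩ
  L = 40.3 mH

Step 1 — Angular frequency: ω = 2π·f = 2π·530 = 3330 rad/s.
Step 2 — Component impedances:
  R: Z = R = 3760 Ω
  L: Z = jωL = j·3330·0.0403 = 0 + j134.2 Ω
Step 3 — Series combination: Z_total = R + L = 3760 + j134.2 Ω = 3762∠2.0° Ω.

Z = 3760 + j134.2 Ω = 3762∠2.0° Ω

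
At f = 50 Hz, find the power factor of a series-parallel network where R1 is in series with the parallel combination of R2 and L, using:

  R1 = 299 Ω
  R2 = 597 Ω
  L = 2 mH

Step 1 — Angular frequency: ω = 2π·f = 2π·50 = 314.2 rad/s.
Step 2 — Component impedances:
  R1: Z = R = 299 Ω
  R2: Z = R = 597 Ω
  L: Z = jωL = j·314.2·0.002 = 0 + j0.6283 Ω
Step 3 — Parallel branch: R2 || L = 1/(1/R2 + 1/L) = 0.0006613 + j0.6283 Ω.
Step 4 — Series with R1: Z_total = R1 + (R2 || L) = 299 + j0.6283 Ω = 299∠0.1° Ω.
Step 5 — Power factor: PF = cos(φ) = Re(Z)/|Z| = 299/299 = 1.
Step 6 — Type: Im(Z) = 0.6283 ⇒ lagging (phase φ = 0.1°).

PF = 1 (lagging, φ = 0.1°)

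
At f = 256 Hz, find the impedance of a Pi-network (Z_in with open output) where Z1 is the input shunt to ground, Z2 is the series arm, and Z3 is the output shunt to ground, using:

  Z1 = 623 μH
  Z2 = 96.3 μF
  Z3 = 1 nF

Step 1 — Angular frequency: ω = 2π·f = 2π·256 = 1608 rad/s.
Step 2 — Component impedances:
  Z1: Z = jωL = j·1608·0.000623 = 0 + j1.002 Ω
  Z2: Z = 1/(jωC) = -j/(ω·C) = 0 - j6.456 Ω
  Z3: Z = 1/(jωC) = -j/(ω·C) = 0 - j6.217e+05 Ω
Step 3 — With open output, the series arm Z2 and the output shunt Z3 appear in series to ground: Z2 + Z3 = 0 - j6.217e+05 Ω.
Step 4 — Parallel with input shunt Z1: Z_in = Z1 || (Z2 + Z3) = 0 + j1.002 Ω = 1.002∠90.0° Ω.

Z = 0 + j1.002 Ω = 1.002∠90.0° Ω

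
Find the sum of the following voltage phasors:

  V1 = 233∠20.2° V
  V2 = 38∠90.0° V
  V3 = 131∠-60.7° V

Step 1 — Convert each phasor to rectangular form:
  V1 = 233·(cos(20.2°) + j·sin(20.2°)) = 218.7 + j80.45 V
  V2 = 38·(cos(90.0°) + j·sin(90.0°)) = 0 + j38 V
  V3 = 131·(cos(-60.7°) + j·sin(-60.7°)) = 64.11 - j114.2 V
Step 2 — Sum components: V_total = 282.8 + j4.213 V.
Step 3 — Convert to polar: |V_total| = 282.8 V, ∠V_total = 0.9°.

V_total = 282.8∠0.9° V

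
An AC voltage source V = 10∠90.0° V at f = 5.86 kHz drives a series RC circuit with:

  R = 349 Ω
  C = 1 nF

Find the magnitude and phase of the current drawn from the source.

Step 1 — Angular frequency: ω = 2π·f = 2π·5860 = 3.682e+04 rad/s.
Step 2 — Component impedances:
  R: Z = R = 349 Ω
  C: Z = 1/(jωC) = -j/(ω·C) = 0 - j2.716e+04 Ω
Step 3 — Series combination: Z_total = R + C = 349 - j2.716e+04 Ω = 2.716e+04∠-89.3° Ω.
Step 4 — Source phasor: V = 10∠90.0° V = 0 + j10 V.
Step 5 — Ohm's law: I = V / Z_total = (0 + j10) / (349 - j2.716e+04) = -0.0003681 + j4.731e-06 A.
Step 6 — Convert to polar: |I| = 0.0003682 A, ∠I = 179.3°.

I = 0.0003682∠179.3° A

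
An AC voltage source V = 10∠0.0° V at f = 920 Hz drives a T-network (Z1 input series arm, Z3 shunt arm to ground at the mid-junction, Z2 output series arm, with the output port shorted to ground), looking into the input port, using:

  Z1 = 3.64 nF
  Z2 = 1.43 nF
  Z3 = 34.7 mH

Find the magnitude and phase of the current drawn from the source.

Step 1 — Angular frequency: ω = 2π·f = 2π·920 = 5781 rad/s.
Step 2 — Component impedances:
  Z1: Z = 1/(jωC) = -j/(ω·C) = 0 - j4.753e+04 Ω
  Z2: Z = 1/(jωC) = -j/(ω·C) = 0 - j1.21e+05 Ω
  Z3: Z = jωL = j·5781·0.0347 = 0 + j200.6 Ω
Step 3 — With the output port shorted to ground, the output series arm Z2 runs from the junction to ground; the shunt arm Z3 also runs from the junction to ground. They appear in parallel: Z3 || Z2 = 0 + j200.9 Ω.
Step 4 — Series with input arm Z1: Z_in = Z1 + (Z3 || Z2) = 0 - j4.733e+04 Ω = 4.733e+04∠-90.0° Ω.
Step 5 — Source phasor: V = 10∠0.0° V = 10 V.
Step 6 — Ohm's law: I = V / Z_total = (10) / (0 - j4.733e+04) = 0 + j0.0002113 A.
Step 7 — Convert to polar: |I| = 0.0002113 A, ∠I = 90.0°.

I = 0.0002113∠90.0° A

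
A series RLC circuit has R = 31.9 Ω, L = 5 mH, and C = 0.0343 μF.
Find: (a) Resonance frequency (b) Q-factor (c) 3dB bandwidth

Step 1 — Resonance: ω₀ = 1/√(LC) = 1/√(0.005·3.43e-08) = 7.636e+04 rad/s.
Step 2 — f₀ = ω₀/(2π) = 1.215e+04 Hz.
Step 3 — Series Q: Q = ω₀L/R = 7.636e+04·0.005/31.9 = 11.97.
Step 4 — Bandwidth: Δω = ω₀/Q = 6380 rad/s; BW = Δω/(2π) = 1015 Hz.

(a) f₀ = 1.215e+04 Hz  (b) Q = 11.97  (c) BW = 1015 Hz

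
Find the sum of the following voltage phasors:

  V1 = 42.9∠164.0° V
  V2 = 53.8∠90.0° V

Step 1 — Convert each phasor to rectangular form:
  V1 = 42.9·(cos(164.0°) + j·sin(164.0°)) = -41.24 + j11.82 V
  V2 = 53.8·(cos(90.0°) + j·sin(90.0°)) = 0 + j53.8 V
Step 2 — Sum components: V_total = -41.24 + j65.62 V.
Step 3 — Convert to polar: |V_total| = 77.51 V, ∠V_total = 122.1°.

V_total = 77.51∠122.1° V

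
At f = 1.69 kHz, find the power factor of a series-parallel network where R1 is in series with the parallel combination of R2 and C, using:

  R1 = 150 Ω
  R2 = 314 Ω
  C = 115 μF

Step 1 — Angular frequency: ω = 2π·f = 2π·1690 = 1.062e+04 rad/s.
Step 2 — Component impedances:
  R1: Z = R = 150 Ω
  R2: Z = R = 314 Ω
  C: Z = 1/(jωC) = -j/(ω·C) = 0 - j0.8189 Ω
Step 3 — Parallel branch: R2 || C = 1/(1/R2 + 1/C) = 0.002136 - j0.8189 Ω.
Step 4 — Series with R1: Z_total = R1 + (R2 || C) = 150 - j0.8189 Ω = 150∠-0.3° Ω.
Step 5 — Power factor: PF = cos(φ) = Re(Z)/|Z| = 150/150 = 1.
Step 6 — Type: Im(Z) = -0.8189 ⇒ leading (phase φ = -0.3°).

PF = 1 (leading, φ = -0.3°)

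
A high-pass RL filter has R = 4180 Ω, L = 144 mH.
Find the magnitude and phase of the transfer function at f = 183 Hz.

Step 1 — Angular frequency: ω = 2π·183 = 1150 rad/s.
Step 2 — Transfer function: H(jω) = jωL/(R + jωL).
Step 3 — Numerator jωL = j·165.6; denominator R + jωL = 4180 + j165.6.
Step 4 — H = 0.001567 + j0.03955.
Step 5 — Magnitude: |H| = 0.03958 (-28.1 dB); phase: φ = 87.7°.

|H| = 0.03958 (-28.1 dB), φ = 87.7°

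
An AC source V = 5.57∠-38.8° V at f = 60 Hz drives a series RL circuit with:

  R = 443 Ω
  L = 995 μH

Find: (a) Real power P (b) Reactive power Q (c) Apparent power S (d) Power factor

Step 1 — Angular frequency: ω = 2π·f = 2π·60 = 377 rad/s.
Step 2 — Component impedances:
  R: Z = R = 443 Ω
  L: Z = jωL = j·377·0.000995 = 0 + j0.3751 Ω
Step 3 — Series combination: Z_total = R + L = 443 + j0.3751 Ω = 443∠0.0° Ω.
Step 4 — Source phasor: V = 5.57∠-38.8° V = 4.341 - j3.49 V.
Step 5 — Current: I = V / Z = 0.009792 - j0.007887 A = 0.01257∠-38.8° A.
Step 6 — Complex power: S = V·I* = 0.07003 + j5.93e-05 VA.
Step 7 — Real power: P = Re(S) = 0.07003 W.
Step 8 — Reactive power: Q = Im(S) = 5.93e-05 VAR.
Step 9 — Apparent power: |S| = 0.07003 VA.
Step 10 — Power factor: PF = P/|S| = 1 (lagging).

(a) P = 0.07003 W  (b) Q = 5.93e-05 VAR  (c) S = 0.07003 VA  (d) PF = 1 (lagging)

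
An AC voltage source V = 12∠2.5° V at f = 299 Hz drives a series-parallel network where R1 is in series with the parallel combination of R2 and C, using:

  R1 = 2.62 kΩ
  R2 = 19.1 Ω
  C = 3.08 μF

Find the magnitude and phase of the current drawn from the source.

Step 1 — Angular frequency: ω = 2π·f = 2π·299 = 1879 rad/s.
Step 2 — Component impedances:
  R1: Z = R = 2620 Ω
  R2: Z = R = 19.1 Ω
  C: Z = 1/(jωC) = -j/(ω·C) = 0 - j172.8 Ω
Step 3 — Parallel branch: R2 || C = 1/(1/R2 + 1/C) = 18.87 - j2.085 Ω.
Step 4 — Series with R1: Z_total = R1 + (R2 || C) = 2639 - j2.085 Ω = 2639∠-0.0° Ω.
Step 5 — Source phasor: V = 12∠2.5° V = 11.99 + j0.5234 V.
Step 6 — Ohm's law: I = V / Z_total = (11.99 + j0.5234) / (2639 - j2.085) = 0.004543 + j0.0002019 A.
Step 7 — Convert to polar: |I| = 0.004547 A, ∠I = 2.5°.

I = 0.004547∠2.5° A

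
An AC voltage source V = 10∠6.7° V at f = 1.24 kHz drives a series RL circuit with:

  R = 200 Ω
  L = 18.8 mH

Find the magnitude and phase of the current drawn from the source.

Step 1 — Angular frequency: ω = 2π·f = 2π·1240 = 7791 rad/s.
Step 2 — Component impedances:
  R: Z = R = 200 Ω
  L: Z = jωL = j·7791·0.0188 = 0 + j146.5 Ω
Step 3 — Series combination: Z_total = R + L = 200 + j146.5 Ω = 247.9∠36.2° Ω.
Step 4 — Source phasor: V = 10∠6.7° V = 9.932 + j1.167 V.
Step 5 — Ohm's law: I = V / Z_total = (9.932 + j1.167) / (200 + j146.5) = 0.0351 - j0.01987 A.
Step 6 — Convert to polar: |I| = 0.04034 A, ∠I = -29.5°.

I = 0.04034∠-29.5° A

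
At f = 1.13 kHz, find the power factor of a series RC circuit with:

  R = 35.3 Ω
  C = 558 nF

Step 1 — Angular frequency: ω = 2π·f = 2π·1130 = 7100 rad/s.
Step 2 — Component impedances:
  R: Z = R = 35.3 Ω
  C: Z = 1/(jωC) = -j/(ω·C) = 0 - j252.4 Ω
Step 3 — Series combination: Z_total = R + C = 35.3 - j252.4 Ω = 254.9∠-82.0° Ω.
Step 4 — Power factor: PF = cos(φ) = Re(Z)/|Z| = 35.3/254.9 = 0.1385.
Step 5 — Type: Im(Z) = -252.4 ⇒ leading (phase φ = -82.0°).

PF = 0.1385 (leading, φ = -82.0°)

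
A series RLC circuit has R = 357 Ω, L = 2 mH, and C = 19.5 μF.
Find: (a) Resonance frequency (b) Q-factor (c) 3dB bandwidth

Step 1 — Resonance: ω₀ = 1/√(LC) = 1/√(0.002·1.95e-05) = 5064 rad/s.
Step 2 — f₀ = ω₀/(2π) = 805.9 Hz.
Step 3 — Series Q: Q = ω₀L/R = 5064·0.002/357 = 0.02837.
Step 4 — Bandwidth: Δω = ω₀/Q = 1.785e+05 rad/s; BW = Δω/(2π) = 2.841e+04 Hz.

(a) f₀ = 805.9 Hz  (b) Q = 0.02837  (c) BW = 2.841e+04 Hz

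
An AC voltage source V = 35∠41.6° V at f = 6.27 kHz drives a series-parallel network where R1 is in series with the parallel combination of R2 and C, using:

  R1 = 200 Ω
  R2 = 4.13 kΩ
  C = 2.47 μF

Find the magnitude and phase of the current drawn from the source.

Step 1 — Angular frequency: ω = 2π·f = 2π·6270 = 3.94e+04 rad/s.
Step 2 — Component impedances:
  R1: Z = R = 200 Ω
  R2: Z = R = 4130 Ω
  C: Z = 1/(jωC) = -j/(ω·C) = 0 - j10.28 Ω
Step 3 — Parallel branch: R2 || C = 1/(1/R2 + 1/C) = 0.02557 - j10.28 Ω.
Step 4 — Series with R1: Z_total = R1 + (R2 || C) = 200 - j10.28 Ω = 200.3∠-2.9° Ω.
Step 5 — Source phasor: V = 35∠41.6° V = 26.17 + j23.24 V.
Step 6 — Ohm's law: I = V / Z_total = (26.17 + j23.24) / (200 - j10.28) = 0.1246 + j0.1226 A.
Step 7 — Convert to polar: |I| = 0.1747 A, ∠I = 44.5°.

I = 0.1747∠44.5° A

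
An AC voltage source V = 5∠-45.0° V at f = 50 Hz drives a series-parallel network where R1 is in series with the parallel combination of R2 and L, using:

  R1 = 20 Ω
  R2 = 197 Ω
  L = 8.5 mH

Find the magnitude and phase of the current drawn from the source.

Step 1 — Angular frequency: ω = 2π·f = 2π·50 = 314.2 rad/s.
Step 2 — Component impedances:
  R1: Z = R = 20 Ω
  R2: Z = R = 197 Ω
  L: Z = jωL = j·314.2·0.0085 = 0 + j2.67 Ω
Step 3 — Parallel branch: R2 || L = 1/(1/R2 + 1/L) = 0.03619 + j2.67 Ω.
Step 4 — Series with R1: Z_total = R1 + (R2 || L) = 20.04 + j2.67 Ω = 20.21∠7.6° Ω.
Step 5 — Source phasor: V = 5∠-45.0° V = 3.536 - j3.536 V.
Step 6 — Ohm's law: I = V / Z_total = (3.536 - j3.536) / (20.04 + j2.67) = 0.1503 - j0.1965 A.
Step 7 — Convert to polar: |I| = 0.2474 A, ∠I = -52.6°.

I = 0.2474∠-52.6° A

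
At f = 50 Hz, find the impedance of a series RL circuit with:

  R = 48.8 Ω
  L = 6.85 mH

Step 1 — Angular frequency: ω = 2π·f = 2π·50 = 314.2 rad/s.
Step 2 — Component impedances:
  R: Z = R = 48.8 Ω
  L: Z = jωL = j·314.2·0.00685 = 0 + j2.152 Ω
Step 3 — Series combination: Z_total = R + L = 48.8 + j2.152 Ω = 48.85∠2.5° Ω.

Z = 48.8 + j2.152 Ω = 48.85∠2.5° Ω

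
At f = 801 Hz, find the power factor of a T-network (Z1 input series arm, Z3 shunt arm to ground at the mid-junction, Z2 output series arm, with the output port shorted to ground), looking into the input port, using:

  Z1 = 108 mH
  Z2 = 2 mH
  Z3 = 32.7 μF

Step 1 — Angular frequency: ω = 2π·f = 2π·801 = 5033 rad/s.
Step 2 — Component impedances:
  Z1: Z = jωL = j·5033·0.108 = 0 + j543.5 Ω
  Z2: Z = jωL = j·5033·0.002 = 0 + j10.07 Ω
  Z3: Z = 1/(jωC) = -j/(ω·C) = 0 - j6.076 Ω
Step 3 — With the output port shorted to ground, the output series arm Z2 runs from the junction to ground; the shunt arm Z3 also runs from the junction to ground. They appear in parallel: Z3 || Z2 = 0 - j15.33 Ω.
Step 4 — Series with input arm Z1: Z_in = Z1 + (Z3 || Z2) = 0 + j528.2 Ω = 528.2∠90.0° Ω.
Step 5 — Power factor: PF = cos(φ) = Re(Z)/|Z| = 0/528.2 = 0.
Step 6 — Type: Im(Z) = 528.2 ⇒ lagging (phase φ = 90.0°).

PF = 0 (lagging, φ = 90.0°)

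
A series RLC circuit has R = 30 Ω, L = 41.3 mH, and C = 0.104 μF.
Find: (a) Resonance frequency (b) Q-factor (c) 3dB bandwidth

Step 1 — Resonance: ω₀ = 1/√(LC) = 1/√(0.0413·1.04e-07) = 1.526e+04 rad/s.
Step 2 — f₀ = ω₀/(2π) = 2428 Hz.
Step 3 — Series Q: Q = ω₀L/R = 1.526e+04·0.0413/30 = 21.01.
Step 4 — Bandwidth: Δω = ω₀/Q = 726.4 rad/s; BW = Δω/(2π) = 115.6 Hz.

(a) f₀ = 2428 Hz  (b) Q = 21.01  (c) BW = 115.6 Hz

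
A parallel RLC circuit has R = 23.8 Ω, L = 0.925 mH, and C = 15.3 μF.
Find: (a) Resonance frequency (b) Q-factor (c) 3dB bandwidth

Step 1 — Resonance: ω₀ = 1/√(LC) = 1/√(0.000925·1.53e-05) = 8406 rad/s.
Step 2 — f₀ = ω₀/(2π) = 1338 Hz.
Step 3 — Parallel Q: Q = R/(ω₀L) = 23.8/(8406·0.000925) = 3.061.
Step 4 — Bandwidth: Δω = ω₀/Q = 2746 rad/s; BW = Δω/(2π) = 437.1 Hz.

(a) f₀ = 1338 Hz  (b) Q = 3.061  (c) BW = 437.1 Hz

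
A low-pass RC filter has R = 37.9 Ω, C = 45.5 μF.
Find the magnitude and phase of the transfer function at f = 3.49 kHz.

Step 1 — Angular frequency: ω = 2π·3490 = 2.193e+04 rad/s.
Step 2 — Transfer function: H(jω) = 1/(1 + jωRC).
Step 3 — Denominator: 1 + jωRC = 1 + j·2.193e+04·37.9·4.55e-05 = 1 + j37.81.
Step 4 — H = 0.0006989 - j0.02643.
Step 5 — Magnitude: |H| = 0.02644 (-31.6 dB); phase: φ = -88.5°.

|H| = 0.02644 (-31.6 dB), φ = -88.5°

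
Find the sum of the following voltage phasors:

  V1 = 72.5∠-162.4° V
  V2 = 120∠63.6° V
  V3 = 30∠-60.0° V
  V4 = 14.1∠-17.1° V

Step 1 — Convert each phasor to rectangular form:
  V1 = 72.5·(cos(-162.4°) + j·sin(-162.4°)) = -69.11 - j21.92 V
  V2 = 120·(cos(63.6°) + j·sin(63.6°)) = 53.36 + j107.5 V
  V3 = 30·(cos(-60.0°) + j·sin(-60.0°)) = 15 - j25.98 V
  V4 = 14.1·(cos(-17.1°) + j·sin(-17.1°)) = 13.48 - j4.146 V
Step 2 — Sum components: V_total = 12.73 + j55.44 V.
Step 3 — Convert to polar: |V_total| = 56.88 V, ∠V_total = 77.1°.

V_total = 56.88∠77.1° V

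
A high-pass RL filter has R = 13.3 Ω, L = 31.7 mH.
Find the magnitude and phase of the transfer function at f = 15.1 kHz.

Step 1 — Angular frequency: ω = 2π·1.51e+04 = 9.488e+04 rad/s.
Step 2 — Transfer function: H(jω) = jωL/(R + jωL).
Step 3 — Numerator jωL = j·3008; denominator R + jωL = 13.3 + j3008.
Step 4 — H = 1 + j0.004422.
Step 5 — Magnitude: |H| = 1 (-0.0 dB); phase: φ = 0.3°.

|H| = 1 (-0.0 dB), φ = 0.3°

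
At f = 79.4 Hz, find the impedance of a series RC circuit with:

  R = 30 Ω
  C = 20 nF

Step 1 — Angular frequency: ω = 2π·f = 2π·79.4 = 498.9 rad/s.
Step 2 — Component impedances:
  R: Z = R = 30 Ω
  C: Z = 1/(jωC) = -j/(ω·C) = 0 - j1.002e+05 Ω
Step 3 — Series combination: Z_total = R + C = 30 - j1.002e+05 Ω = 1.002e+05∠-90.0° Ω.

Z = 30 - j1.002e+05 Ω = 1.002e+05∠-90.0° Ω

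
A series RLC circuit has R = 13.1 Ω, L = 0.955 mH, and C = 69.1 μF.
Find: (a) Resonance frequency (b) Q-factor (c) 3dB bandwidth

Step 1 — Resonance condition Im(Z)=0 gives ω₀ = 1/√(LC).
Step 2 — ω₀ = 1/√(0.000955·6.91e-05) = 3893 rad/s.
Step 3 — f₀ = ω₀/(2π) = 619.6 Hz.
Step 4 — Series Q: Q = ω₀L/R = 3893·0.000955/13.1 = 0.2838.
Step 5 — 3dB bandwidth: Δω = ω₀/Q = 1.372e+04 rad/s; BW = Δω/(2π) = 2183 Hz.

(a) f₀ = 619.6 Hz  (b) Q = 0.2838  (c) BW = 2183 Hz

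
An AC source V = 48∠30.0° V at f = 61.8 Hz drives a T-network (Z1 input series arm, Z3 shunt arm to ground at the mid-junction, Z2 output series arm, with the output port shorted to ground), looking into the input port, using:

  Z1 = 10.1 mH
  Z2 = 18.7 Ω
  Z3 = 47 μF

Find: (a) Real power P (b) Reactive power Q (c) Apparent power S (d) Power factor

Step 1 — Angular frequency: ω = 2π·f = 2π·61.8 = 388.3 rad/s.
Step 2 — Component impedances:
  Z1: Z = jωL = j·388.3·0.0101 = 0 + j3.922 Ω
  Z2: Z = R = 18.7 Ω
  Z3: Z = 1/(jωC) = -j/(ω·C) = 0 - j54.79 Ω
Step 3 — With the output port shorted to ground, the output series arm Z2 runs from the junction to ground; the shunt arm Z3 also runs from the junction to ground. They appear in parallel: Z3 || Z2 = 16.75 - j5.716 Ω.
Step 4 — Series with input arm Z1: Z_in = Z1 + (Z3 || Z2) = 16.75 - j1.794 Ω = 16.85∠-6.1° Ω.
Step 5 — Source phasor: V = 48∠30.0° V = 41.57 + j24 V.
Step 6 — Current: I = V / Z = 2.302 + j1.68 A = 2.85∠36.1° A.
Step 7 — Complex power: S = V·I* = 136 - j14.57 VA.
Step 8 — Real power: P = Re(S) = 136 W.
Step 9 — Reactive power: Q = Im(S) = -14.57 VAR.
Step 10 — Apparent power: |S| = 136.8 VA.
Step 11 — Power factor: PF = P/|S| = 0.9943 (leading).

(a) P = 136 W  (b) Q = -14.57 VAR  (c) S = 136.8 VA  (d) PF = 0.9943 (leading)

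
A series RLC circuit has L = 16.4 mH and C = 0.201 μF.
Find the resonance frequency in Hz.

Step 1 — Resonance condition Im(Z)=0 gives ω₀ = 1/√(LC).
Step 2 — ω₀ = 1/√(0.0164·2.01e-07) = 1.742e+04 rad/s.
Step 3 — f₀ = ω₀/(2π) = 2772 Hz.

f₀ = 2772 Hz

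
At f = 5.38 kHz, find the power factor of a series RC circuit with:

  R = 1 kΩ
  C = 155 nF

Step 1 — Angular frequency: ω = 2π·f = 2π·5380 = 3.38e+04 rad/s.
Step 2 — Component impedances:
  R: Z = R = 1000 Ω
  C: Z = 1/(jωC) = -j/(ω·C) = 0 - j190.9 Ω
Step 3 — Series combination: Z_total = R + C = 1000 - j190.9 Ω = 1018∠-10.8° Ω.
Step 4 — Power factor: PF = cos(φ) = Re(Z)/|Z| = 1000/1018 = 0.9823.
Step 5 — Type: Im(Z) = -190.9 ⇒ leading (phase φ = -10.8°).

PF = 0.9823 (leading, φ = -10.8°)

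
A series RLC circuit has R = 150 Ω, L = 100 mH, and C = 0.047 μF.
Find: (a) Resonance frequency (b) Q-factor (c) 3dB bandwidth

Step 1 — Resonance: ω₀ = 1/√(LC) = 1/√(0.1·4.7e-08) = 1.459e+04 rad/s.
Step 2 — f₀ = ω₀/(2π) = 2322 Hz.
Step 3 — Series Q: Q = ω₀L/R = 1.459e+04·0.1/150 = 9.724.
Step 4 — Bandwidth: Δω = ω₀/Q = 1500 rad/s; BW = Δω/(2π) = 238.7 Hz.

(a) f₀ = 2322 Hz  (b) Q = 9.724  (c) BW = 238.7 Hz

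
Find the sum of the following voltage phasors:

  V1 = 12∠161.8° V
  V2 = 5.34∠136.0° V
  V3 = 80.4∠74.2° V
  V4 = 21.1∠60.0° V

Step 1 — Convert each phasor to rectangular form:
  V1 = 12·(cos(161.8°) + j·sin(161.8°)) = -11.4 + j3.748 V
  V2 = 5.34·(cos(136.0°) + j·sin(136.0°)) = -3.841 + j3.709 V
  V3 = 80.4·(cos(74.2°) + j·sin(74.2°)) = 21.89 + j77.36 V
  V4 = 21.1·(cos(60.0°) + j·sin(60.0°)) = 10.55 + j18.27 V
Step 2 — Sum components: V_total = 17.2 + j103.1 V.
Step 3 — Convert to polar: |V_total| = 104.5 V, ∠V_total = 80.5°.

V_total = 104.5∠80.5° V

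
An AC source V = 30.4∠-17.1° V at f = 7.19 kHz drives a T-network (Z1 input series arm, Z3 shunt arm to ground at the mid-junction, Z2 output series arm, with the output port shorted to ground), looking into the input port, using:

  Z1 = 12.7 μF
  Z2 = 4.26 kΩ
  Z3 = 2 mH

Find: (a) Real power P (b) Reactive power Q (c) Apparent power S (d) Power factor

Step 1 — Angular frequency: ω = 2π·f = 2π·7190 = 4.518e+04 rad/s.
Step 2 — Component impedances:
  Z1: Z = 1/(jωC) = -j/(ω·C) = 0 - j1.743 Ω
  Z2: Z = R = 4260 Ω
  Z3: Z = jωL = j·4.518e+04·0.002 = 0 + j90.35 Ω
Step 3 — With the output port shorted to ground, the output series arm Z2 runs from the junction to ground; the shunt arm Z3 also runs from the junction to ground. They appear in parallel: Z3 || Z2 = 1.915 + j90.31 Ω.
Step 4 — Series with input arm Z1: Z_in = Z1 + (Z3 || Z2) = 1.915 + j88.57 Ω = 88.59∠88.8° Ω.
Step 5 — Source phasor: V = 30.4∠-17.1° V = 29.06 - j8.939 V.
Step 6 — Current: I = V / Z = -0.09379 - j0.3301 A = 0.3432∠-105.9° A.
Step 7 — Complex power: S = V·I* = 0.2256 + j10.43 VA.
Step 8 — Real power: P = Re(S) = 0.2256 W.
Step 9 — Reactive power: Q = Im(S) = 10.43 VAR.
Step 10 — Apparent power: |S| = 10.43 VA.
Step 11 — Power factor: PF = P/|S| = 0.02162 (lagging).

(a) P = 0.2256 W  (b) Q = 10.43 VAR  (c) S = 10.43 VA  (d) PF = 0.02162 (lagging)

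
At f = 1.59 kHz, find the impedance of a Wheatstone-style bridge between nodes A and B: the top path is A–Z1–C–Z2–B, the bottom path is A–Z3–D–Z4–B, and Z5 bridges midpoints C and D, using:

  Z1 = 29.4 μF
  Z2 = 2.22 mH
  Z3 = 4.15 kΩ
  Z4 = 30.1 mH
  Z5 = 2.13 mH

Step 1 — Angular frequency: ω = 2π·f = 2π·1590 = 9990 rad/s.
Step 2 — Component impedances:
  Z1: Z = 1/(jωC) = -j/(ω·C) = 0 - j3.405 Ω
  Z2: Z = jωL = j·9990·0.00222 = 0 + j22.18 Ω
  Z3: Z = R = 4150 Ω
  Z4: Z = jωL = j·9990·0.0301 = 0 + j300.7 Ω
  Z5: Z = jωL = j·9990·0.00213 = 0 + j21.28 Ω
Step 3 — Bridge requires nodal analysis (the Z5 bridge couples midpoints C and D, so the two paths cannot be reduced to a simple series/parallel combination). Setting node B to ground and injecting 1 A at node A, the 3-node admittance system at A, C, D solves to V_A = Z_AB = 0.0009963 + j17.34 Ω = 17.34∠90.0° Ω.

Z = 0.0009963 + j17.34 Ω = 17.34∠90.0° Ω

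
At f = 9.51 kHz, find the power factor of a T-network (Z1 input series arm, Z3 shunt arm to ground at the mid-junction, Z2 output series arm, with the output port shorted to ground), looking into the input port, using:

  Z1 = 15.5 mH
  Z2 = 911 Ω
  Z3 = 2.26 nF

Step 1 — Angular frequency: ω = 2π·f = 2π·9510 = 5.975e+04 rad/s.
Step 2 — Component impedances:
  Z1: Z = jωL = j·5.975e+04·0.0155 = 0 + j926.2 Ω
  Z2: Z = R = 911 Ω
  Z3: Z = 1/(jωC) = -j/(ω·C) = 0 - j7405 Ω
Step 3 — With the output port shorted to ground, the output series arm Z2 runs from the junction to ground; the shunt arm Z3 also runs from the junction to ground. They appear in parallel: Z3 || Z2 = 897.4 - j110.4 Ω.
Step 4 — Series with input arm Z1: Z_in = Z1 + (Z3 || Z2) = 897.4 + j815.8 Ω = 1213∠42.3° Ω.
Step 5 — Power factor: PF = cos(φ) = Re(Z)/|Z| = 897.42/1212.8 = 0.74.
Step 6 — Type: Im(Z) = 815.8 ⇒ lagging (phase φ = 42.3°).

PF = 0.74 (lagging, φ = 42.3°)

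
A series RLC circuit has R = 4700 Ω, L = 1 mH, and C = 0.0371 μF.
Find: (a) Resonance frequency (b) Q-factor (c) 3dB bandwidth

Step 1 — Resonance condition Im(Z)=0 gives ω₀ = 1/√(LC).
Step 2 — ω₀ = 1/√(0.001·3.71e-08) = 1.642e+05 rad/s.
Step 3 — f₀ = ω₀/(2π) = 2.613e+04 Hz.
Step 4 — Series Q: Q = ω₀L/R = 1.642e+05·0.001/4700 = 0.03493.
Step 5 — 3dB bandwidth: Δω = ω₀/Q = 4.7e+06 rad/s; BW = Δω/(2π) = 7.48e+05 Hz.

(a) f₀ = 2.613e+04 Hz  (b) Q = 0.03493  (c) BW = 7.48e+05 Hz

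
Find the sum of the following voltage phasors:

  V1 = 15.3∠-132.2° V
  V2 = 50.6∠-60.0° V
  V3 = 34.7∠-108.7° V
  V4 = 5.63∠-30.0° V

Step 1 — Convert each phasor to rectangular form:
  V1 = 15.3·(cos(-132.2°) + j·sin(-132.2°)) = -10.28 - j11.33 V
  V2 = 50.6·(cos(-60.0°) + j·sin(-60.0°)) = 25.3 - j43.82 V
  V3 = 34.7·(cos(-108.7°) + j·sin(-108.7°)) = -11.13 - j32.87 V
  V4 = 5.63·(cos(-30.0°) + j·sin(-30.0°)) = 4.876 - j2.815 V
Step 2 — Sum components: V_total = 8.773 - j90.84 V.
Step 3 — Convert to polar: |V_total| = 91.26 V, ∠V_total = -84.5°.

V_total = 91.26∠-84.5° V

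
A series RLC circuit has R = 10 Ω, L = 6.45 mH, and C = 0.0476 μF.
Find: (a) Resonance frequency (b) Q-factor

Step 1 — Resonance condition Im(Z)=0 gives ω₀ = 1/√(LC).
Step 2 — ω₀ = 1/√(0.00645·4.76e-08) = 5.707e+04 rad/s.
Step 3 — f₀ = ω₀/(2π) = 9083 Hz.
Step 4 — Series Q: Q = ω₀L/R = 5.707e+04·0.00645/10 = 36.81.

(a) f₀ = 9083 Hz  (b) Q = 36.81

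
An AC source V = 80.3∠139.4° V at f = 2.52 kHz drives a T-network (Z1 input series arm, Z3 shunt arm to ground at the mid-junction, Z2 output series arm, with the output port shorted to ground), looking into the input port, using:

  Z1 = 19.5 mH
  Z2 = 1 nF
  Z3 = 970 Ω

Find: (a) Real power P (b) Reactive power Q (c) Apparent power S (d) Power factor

Step 1 — Angular frequency: ω = 2π·f = 2π·2520 = 1.583e+04 rad/s.
Step 2 — Component impedances:
  Z1: Z = jωL = j·1.583e+04·0.0195 = 0 + j308.8 Ω
  Z2: Z = 1/(jωC) = -j/(ω·C) = 0 - j6.316e+04 Ω
  Z3: Z = R = 970 Ω
Step 3 — With the output port shorted to ground, the output series arm Z2 runs from the junction to ground; the shunt arm Z3 also runs from the junction to ground. They appear in parallel: Z3 || Z2 = 969.8 - j14.89 Ω.
Step 4 — Series with input arm Z1: Z_in = Z1 + (Z3 || Z2) = 969.8 + j293.9 Ω = 1013∠16.9° Ω.
Step 5 — Source phasor: V = 80.3∠139.4° V = -60.97 + j52.26 V.
Step 6 — Current: I = V / Z = -0.04263 + j0.0668 A = 0.07924∠122.5° A.
Step 7 — Complex power: S = V·I* = 6.09 + j1.845 VA.
Step 8 — Real power: P = Re(S) = 6.09 W.
Step 9 — Reactive power: Q = Im(S) = 1.845 VAR.
Step 10 — Apparent power: |S| = 6.363 VA.
Step 11 — Power factor: PF = P/|S| = 0.957 (lagging).

(a) P = 6.09 W  (b) Q = 1.845 VAR  (c) S = 6.363 VA  (d) PF = 0.957 (lagging)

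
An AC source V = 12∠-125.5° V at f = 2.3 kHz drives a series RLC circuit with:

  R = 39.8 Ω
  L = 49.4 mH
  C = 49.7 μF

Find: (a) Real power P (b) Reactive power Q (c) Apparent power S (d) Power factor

Step 1 — Angular frequency: ω = 2π·f = 2π·2300 = 1.445e+04 rad/s.
Step 2 — Component impedances:
  R: Z = R = 39.8 Ω
  L: Z = jωL = j·1.445e+04·0.0494 = 0 + j713.9 Ω
  C: Z = 1/(jωC) = -j/(ω·C) = 0 - j1.392 Ω
Step 3 — Series combination: Z_total = R + L + C = 39.8 + j712.5 Ω = 713.6∠86.8° Ω.
Step 4 — Source phasor: V = 12∠-125.5° V = -6.968 - j9.769 V.
Step 5 — Current: I = V / Z = -0.01421 + j0.008986 A = 0.01682∠147.7° A.
Step 6 — Complex power: S = V·I* = 0.01125 + j0.2015 VA.
Step 7 — Real power: P = Re(S) = 0.01125 W.
Step 8 — Reactive power: Q = Im(S) = 0.2015 VAR.
Step 9 — Apparent power: |S| = 0.2018 VA.
Step 10 — Power factor: PF = P/|S| = 0.05577 (lagging).

(a) P = 0.01125 W  (b) Q = 0.2015 VAR  (c) S = 0.2018 VA  (d) PF = 0.05577 (lagging)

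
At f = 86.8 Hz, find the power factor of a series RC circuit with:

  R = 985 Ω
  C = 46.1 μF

Step 1 — Angular frequency: ω = 2π·f = 2π·86.8 = 545.4 rad/s.
Step 2 — Component impedances:
  R: Z = R = 985 Ω
  C: Z = 1/(jωC) = -j/(ω·C) = 0 - j39.77 Ω
Step 3 — Series combination: Z_total = R + C = 985 - j39.77 Ω = 985.8∠-2.3° Ω.
Step 4 — Power factor: PF = cos(φ) = Re(Z)/|Z| = 985/985.8 = 0.9992.
Step 5 — Type: Im(Z) = -39.77 ⇒ leading (phase φ = -2.3°).

PF = 0.9992 (leading, φ = -2.3°)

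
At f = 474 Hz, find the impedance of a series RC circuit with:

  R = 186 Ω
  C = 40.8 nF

Step 1 — Angular frequency: ω = 2π·f = 2π·474 = 2978 rad/s.
Step 2 — Component impedances:
  R: Z = R = 186 Ω
  C: Z = 1/(jωC) = -j/(ω·C) = 0 - j8230 Ω
Step 3 — Series combination: Z_total = R + C = 186 - j8230 Ω = 8232∠-88.7° Ω.

Z = 186 - j8230 Ω = 8232∠-88.7° Ω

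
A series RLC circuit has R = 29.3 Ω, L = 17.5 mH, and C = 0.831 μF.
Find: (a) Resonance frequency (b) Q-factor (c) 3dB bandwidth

Step 1 — Resonance condition Im(Z)=0 gives ω₀ = 1/√(LC).
Step 2 — ω₀ = 1/√(0.0175·8.31e-07) = 8292 rad/s.
Step 3 — f₀ = ω₀/(2π) = 1320 Hz.
Step 4 — Series Q: Q = ω₀L/R = 8292·0.0175/29.3 = 4.953.
Step 5 — 3dB bandwidth: Δω = ω₀/Q = 1674 rad/s; BW = Δω/(2π) = 266.5 Hz.

(a) f₀ = 1320 Hz  (b) Q = 4.953  (c) BW = 266.5 Hz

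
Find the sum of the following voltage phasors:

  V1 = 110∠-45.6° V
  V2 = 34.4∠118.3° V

Step 1 — Convert each phasor to rectangular form:
  V1 = 110·(cos(-45.6°) + j·sin(-45.6°)) = 76.96 - j78.59 V
  V2 = 34.4·(cos(118.3°) + j·sin(118.3°)) = -16.31 + j30.29 V
Step 2 — Sum components: V_total = 60.65 - j48.3 V.
Step 3 — Convert to polar: |V_total| = 77.54 V, ∠V_total = -38.5°.

V_total = 77.54∠-38.5° V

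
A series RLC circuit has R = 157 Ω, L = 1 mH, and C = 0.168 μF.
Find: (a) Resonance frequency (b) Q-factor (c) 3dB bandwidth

Step 1 — Resonance condition Im(Z)=0 gives ω₀ = 1/√(LC).
Step 2 — ω₀ = 1/√(0.001·1.68e-07) = 7.715e+04 rad/s.
Step 3 — f₀ = ω₀/(2π) = 1.228e+04 Hz.
Step 4 — Series Q: Q = ω₀L/R = 7.715e+04·0.001/157 = 0.4914.
Step 5 — 3dB bandwidth: Δω = ω₀/Q = 1.57e+05 rad/s; BW = Δω/(2π) = 2.499e+04 Hz.

(a) f₀ = 1.228e+04 Hz  (b) Q = 0.4914  (c) BW = 2.499e+04 Hz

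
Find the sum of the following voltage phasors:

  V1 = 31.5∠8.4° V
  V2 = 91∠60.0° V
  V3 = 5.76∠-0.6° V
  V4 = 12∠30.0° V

Step 1 — Convert each phasor to rectangular form:
  V1 = 31.5·(cos(8.4°) + j·sin(8.4°)) = 31.16 + j4.602 V
  V2 = 91·(cos(60.0°) + j·sin(60.0°)) = 45.5 + j78.81 V
  V3 = 5.76·(cos(-0.6°) + j·sin(-0.6°)) = 5.76 - j0.06032 V
  V4 = 12·(cos(30.0°) + j·sin(30.0°)) = 10.39 + j6 V
Step 2 — Sum components: V_total = 92.81 + j89.35 V.
Step 3 — Convert to polar: |V_total| = 128.8 V, ∠V_total = 43.9°.

V_total = 128.8∠43.9° V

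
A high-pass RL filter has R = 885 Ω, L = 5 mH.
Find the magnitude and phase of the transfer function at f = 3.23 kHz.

Step 1 — Angular frequency: ω = 2π·3230 = 2.029e+04 rad/s.
Step 2 — Transfer function: H(jω) = jωL/(R + jωL).
Step 3 — Numerator jωL = j·101.5; denominator R + jωL = 885 + j101.5.
Step 4 — H = 0.01298 + j0.1132.
Step 5 — Magnitude: |H| = 0.1139 (-18.9 dB); phase: φ = 83.5°.

|H| = 0.1139 (-18.9 dB), φ = 83.5°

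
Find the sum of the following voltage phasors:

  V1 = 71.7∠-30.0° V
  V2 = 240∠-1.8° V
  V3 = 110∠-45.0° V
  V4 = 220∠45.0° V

Step 1 — Convert each phasor to rectangular form:
  V1 = 71.7·(cos(-30.0°) + j·sin(-30.0°)) = 62.09 - j35.85 V
  V2 = 240·(cos(-1.8°) + j·sin(-1.8°)) = 239.9 - j7.539 V
  V3 = 110·(cos(-45.0°) + j·sin(-45.0°)) = 77.78 - j77.78 V
  V4 = 220·(cos(45.0°) + j·sin(45.0°)) = 155.6 + j155.6 V
Step 2 — Sum components: V_total = 535.3 + j34.39 V.
Step 3 — Convert to polar: |V_total| = 536.4 V, ∠V_total = 3.7°.

V_total = 536.4∠3.7° V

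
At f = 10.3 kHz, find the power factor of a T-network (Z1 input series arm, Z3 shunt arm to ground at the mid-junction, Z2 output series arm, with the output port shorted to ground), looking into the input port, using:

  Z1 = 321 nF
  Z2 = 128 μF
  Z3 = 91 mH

Step 1 — Angular frequency: ω = 2π·f = 2π·1.03e+04 = 6.472e+04 rad/s.
Step 2 — Component impedances:
  Z1: Z = 1/(jωC) = -j/(ω·C) = 0 - j48.14 Ω
  Z2: Z = 1/(jωC) = -j/(ω·C) = 0 - j0.1207 Ω
  Z3: Z = jωL = j·6.472e+04·0.091 = 0 + j5889 Ω
Step 3 — With the output port shorted to ground, the output series arm Z2 runs from the junction to ground; the shunt arm Z3 also runs from the junction to ground. They appear in parallel: Z3 || Z2 = 0 - j0.1207 Ω.
Step 4 — Series with input arm Z1: Z_in = Z1 + (Z3 || Z2) = 0 - j48.26 Ω = 48.26∠-90.0° Ω.
Step 5 — Power factor: PF = cos(φ) = Re(Z)/|Z| = 0/48.26 = 0.
Step 6 — Type: Im(Z) = -48.26 ⇒ leading (phase φ = -90.0°).

PF = 0 (leading, φ = -90.0°)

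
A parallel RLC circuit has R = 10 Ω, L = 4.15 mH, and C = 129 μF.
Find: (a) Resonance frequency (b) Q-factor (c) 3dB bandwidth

Step 1 — Resonance: ω₀ = 1/√(LC) = 1/√(0.00415·0.000129) = 1367 rad/s.
Step 2 — f₀ = ω₀/(2π) = 217.5 Hz.
Step 3 — Parallel Q: Q = R/(ω₀L) = 10/(1367·0.00415) = 1.763.
Step 4 — Bandwidth: Δω = ω₀/Q = 775.2 rad/s; BW = Δω/(2π) = 123.4 Hz.

(a) f₀ = 217.5 Hz  (b) Q = 1.763  (c) BW = 123.4 Hz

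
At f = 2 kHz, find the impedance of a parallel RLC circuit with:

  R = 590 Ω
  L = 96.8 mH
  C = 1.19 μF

Step 1 — Angular frequency: ω = 2π·f = 2π·2000 = 1.257e+04 rad/s.
Step 2 — Component impedances:
  R: Z = R = 590 Ω
  L: Z = jωL = j·1.257e+04·0.0968 = 0 + j1216 Ω
  C: Z = 1/(jωC) = -j/(ω·C) = 0 - j66.87 Ω
Step 3 — Parallel combination: 1/Z_total = 1/R + 1/L + 1/C; Z_total = 8.367 - j69.76 Ω = 70.26∠-83.2° Ω.

Z = 8.367 - j69.76 Ω = 70.26∠-83.2° Ω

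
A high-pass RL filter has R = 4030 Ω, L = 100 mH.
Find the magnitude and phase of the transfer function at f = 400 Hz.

Step 1 — Angular frequency: ω = 2π·400 = 2513 rad/s.
Step 2 — Transfer function: H(jω) = jωL/(R + jωL).
Step 3 — Numerator jωL = j·251.3; denominator R + jωL = 4030 + j251.3.
Step 4 — H = 0.003874 + j0.06212.
Step 5 — Magnitude: |H| = 0.06224 (-24.1 dB); phase: φ = 86.4°.

|H| = 0.06224 (-24.1 dB), φ = 86.4°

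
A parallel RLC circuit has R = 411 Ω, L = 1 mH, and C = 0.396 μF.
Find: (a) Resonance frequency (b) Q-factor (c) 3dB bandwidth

Step 1 — Resonance: ω₀ = 1/√(LC) = 1/√(0.001·3.96e-07) = 5.025e+04 rad/s.
Step 2 — f₀ = ω₀/(2π) = 7998 Hz.
Step 3 — Parallel Q: Q = R/(ω₀L) = 411/(5.025e+04·0.001) = 8.179.
Step 4 — Bandwidth: Δω = ω₀/Q = 6144 rad/s; BW = Δω/(2π) = 977.9 Hz.

(a) f₀ = 7998 Hz  (b) Q = 8.179  (c) BW = 977.9 Hz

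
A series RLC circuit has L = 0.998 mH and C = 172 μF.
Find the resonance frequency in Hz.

Step 1 — Resonance condition Im(Z)=0 gives ω₀ = 1/√(LC).
Step 2 — ω₀ = 1/√(0.000998·0.000172) = 2414 rad/s.
Step 3 — f₀ = ω₀/(2π) = 384.1 Hz.

f₀ = 384.1 Hz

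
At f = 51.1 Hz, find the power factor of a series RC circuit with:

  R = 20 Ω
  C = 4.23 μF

Step 1 — Angular frequency: ω = 2π·f = 2π·51.1 = 321.1 rad/s.
Step 2 — Component impedances:
  R: Z = R = 20 Ω
  C: Z = 1/(jωC) = -j/(ω·C) = 0 - j736.3 Ω
Step 3 — Series combination: Z_total = R + C = 20 - j736.3 Ω = 736.6∠-88.4° Ω.
Step 4 — Power factor: PF = cos(φ) = Re(Z)/|Z| = 20/736.6 = 0.02715.
Step 5 — Type: Im(Z) = -736.3 ⇒ leading (phase φ = -88.4°).

PF = 0.02715 (leading, φ = -88.4°)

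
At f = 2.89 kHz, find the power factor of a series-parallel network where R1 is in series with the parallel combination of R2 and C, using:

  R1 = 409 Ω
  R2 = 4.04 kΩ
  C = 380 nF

Step 1 — Angular frequency: ω = 2π·f = 2π·2890 = 1.816e+04 rad/s.
Step 2 — Component impedances:
  R1: Z = R = 409 Ω
  R2: Z = R = 4040 Ω
  C: Z = 1/(jωC) = -j/(ω·C) = 0 - j144.9 Ω
Step 3 — Parallel branch: R2 || C = 1/(1/R2 + 1/C) = 5.192 - j144.7 Ω.
Step 4 — Series with R1: Z_total = R1 + (R2 || C) = 414.2 - j144.7 Ω = 438.8∠-19.3° Ω.
Step 5 — Power factor: PF = cos(φ) = Re(Z)/|Z| = 414.19/438.75 = 0.944.
Step 6 — Type: Im(Z) = -144.7 ⇒ leading (phase φ = -19.3°).

PF = 0.944 (leading, φ = -19.3°)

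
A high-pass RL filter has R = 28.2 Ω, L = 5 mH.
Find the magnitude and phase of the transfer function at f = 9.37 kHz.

Step 1 — Angular frequency: ω = 2π·9370 = 5.887e+04 rad/s.
Step 2 — Transfer function: H(jω) = jωL/(R + jωL).
Step 3 — Numerator jωL = j·294.4; denominator R + jωL = 28.2 + j294.4.
Step 4 — H = 0.9909 + j0.09493.
Step 5 — Magnitude: |H| = 0.9954 (-0.0 dB); phase: φ = 5.5°.

|H| = 0.9954 (-0.0 dB), φ = 5.5°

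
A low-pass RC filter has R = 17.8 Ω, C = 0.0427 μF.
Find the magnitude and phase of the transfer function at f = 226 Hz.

Step 1 — Angular frequency: ω = 2π·226 = 1420 rad/s.
Step 2 — Transfer function: H(jω) = 1/(1 + jωRC).
Step 3 — Denominator: 1 + jωRC = 1 + j·1420·17.8·4.27e-08 = 1 + j0.001079.
Step 4 — H = 1 - j0.001079.
Step 5 — Magnitude: |H| = 1 (-0.0 dB); phase: φ = -0.1°.

|H| = 1 (-0.0 dB), φ = -0.1°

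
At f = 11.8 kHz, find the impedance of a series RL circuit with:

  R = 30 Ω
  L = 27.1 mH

Step 1 — Angular frequency: ω = 2π·f = 2π·1.18e+04 = 7.414e+04 rad/s.
Step 2 — Component impedances:
  R: Z = R = 30 Ω
  L: Z = jωL = j·7.414e+04·0.0271 = 0 + j2009 Ω
Step 3 — Series combination: Z_total = R + L = 30 + j2009 Ω = 2009∠89.1° Ω.

Z = 30 + j2009 Ω = 2009∠89.1° Ω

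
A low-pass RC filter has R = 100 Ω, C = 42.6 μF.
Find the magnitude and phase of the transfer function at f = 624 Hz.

Step 1 — Angular frequency: ω = 2π·624 = 3921 rad/s.
Step 2 — Transfer function: H(jω) = 1/(1 + jωRC).
Step 3 — Denominator: 1 + jωRC = 1 + j·3921·100·4.26e-05 = 1 + j16.7.
Step 4 — H = 0.003572 - j0.05966.
Step 5 — Magnitude: |H| = 0.05977 (-24.5 dB); phase: φ = -86.6°.

|H| = 0.05977 (-24.5 dB), φ = -86.6°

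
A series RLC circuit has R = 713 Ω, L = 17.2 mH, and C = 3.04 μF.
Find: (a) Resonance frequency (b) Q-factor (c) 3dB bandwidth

Step 1 — Resonance: ω₀ = 1/√(LC) = 1/√(0.0172·3.04e-06) = 4373 rad/s.
Step 2 — f₀ = ω₀/(2π) = 696 Hz.
Step 3 — Series Q: Q = ω₀L/R = 4373·0.0172/713 = 0.1055.
Step 4 — Bandwidth: Δω = ω₀/Q = 4.145e+04 rad/s; BW = Δω/(2π) = 6598 Hz.

(a) f₀ = 696 Hz  (b) Q = 0.1055  (c) BW = 6598 Hz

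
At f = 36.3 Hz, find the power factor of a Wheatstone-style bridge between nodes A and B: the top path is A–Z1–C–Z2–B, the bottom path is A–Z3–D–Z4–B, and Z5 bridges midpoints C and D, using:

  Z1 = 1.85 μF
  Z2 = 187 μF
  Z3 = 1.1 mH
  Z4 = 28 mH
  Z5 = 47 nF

Step 1 — Angular frequency: ω = 2π·f = 2π·36.3 = 228.1 rad/s.
Step 2 — Component impedances:
  Z1: Z = 1/(jωC) = -j/(ω·C) = 0 - j2370 Ω
  Z2: Z = 1/(jωC) = -j/(ω·C) = 0 - j23.45 Ω
  Z3: Z = jωL = j·228.1·0.0011 = 0 + j0.2509 Ω
  Z4: Z = jωL = j·228.1·0.028 = 0 + j6.386 Ω
  Z5: Z = 1/(jωC) = -j/(ω·C) = 0 - j9.329e+04 Ω
Step 3 — Bridge requires nodal analysis (the Z5 bridge couples midpoints C and D, so the two paths cannot be reduced to a simple series/parallel combination). Setting node B to ground and injecting 1 A at node A, the 3-node admittance system at A, C, D solves to V_A = Z_AB = 0 + j6.656 Ω = 6.656∠90.0° Ω.
Step 4 — Power factor: PF = cos(φ) = Re(Z)/|Z| = 0/6.656 = 0.
Step 5 — Type: Im(Z) = 6.656 ⇒ lagging (phase φ = 90.0°).

PF = 0 (lagging, φ = 90.0°)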